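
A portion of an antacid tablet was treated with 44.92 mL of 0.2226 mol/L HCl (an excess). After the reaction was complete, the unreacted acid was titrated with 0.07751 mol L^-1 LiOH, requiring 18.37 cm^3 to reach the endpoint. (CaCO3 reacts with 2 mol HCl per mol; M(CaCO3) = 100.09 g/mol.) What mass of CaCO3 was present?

Total n(HCl) added = 0.2226 x 0.04492 = 0.009999 mol.
n(LiOH) used = 0.07751 x 0.01837 = 0.001424 mol, which equals the excess n(HCl).
So n(HCl) consumed by the sample = 0.009999 - 0.001424 = 0.008575 mol.
n(CaCO3) = 0.008575 / 2 = 0.004288 mol.
mass = 0.004288 mol x 100.09 g/mol = 0.429 g.

0.429 g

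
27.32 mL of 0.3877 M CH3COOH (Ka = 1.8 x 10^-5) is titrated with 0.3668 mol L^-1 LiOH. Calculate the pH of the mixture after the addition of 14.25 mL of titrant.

4.73

Initial n(CH3COOH) = 0.3877 x 0.02732 = 0.01059 mol.
n(LiOH) added = 0.3668 x 0.01425 = 0.005227 mol, converting that many moles of CH3COOH to CH3COO-.
Remaining n(CH3COOH) = 0.005365 mol; n(CH3COO-) = 0.005227 mol.
By Henderson-Hasselbalch, pH = pKa + log([A^-]/[HA]) = 4.74 + log(0.005227/0.005365) = 4.74 + (-0.01) = 4.73.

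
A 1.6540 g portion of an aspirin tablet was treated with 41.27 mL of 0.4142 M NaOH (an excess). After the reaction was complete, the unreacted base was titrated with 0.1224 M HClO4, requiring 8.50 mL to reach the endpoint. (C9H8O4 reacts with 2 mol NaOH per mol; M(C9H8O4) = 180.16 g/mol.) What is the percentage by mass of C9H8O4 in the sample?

Total n(NaOH) added = 0.4142 x 0.04127 = 0.01709 mol.
n(HClO4) used = 0.1224 x 0.008500 = 0.001040 mol, which equals the excess n(NaOH).
So n(NaOH) consumed by the sample = 0.01709 - 0.001040 = 0.01605 mol.
n(C9H8O4) = 0.01605 / 2 = 0.008027 mol.
mass C9H8O4 = 0.008027 x 180.16 = 1.446 g, so %C9H8O4 = 1.446/1.6540 x 100 = 87.4%.

87.4%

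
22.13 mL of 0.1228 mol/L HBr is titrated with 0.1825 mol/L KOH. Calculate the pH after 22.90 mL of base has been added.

n(acid) = 0.1228 x 0.02213 = 0.002718 mol; n(KOH) added = 0.1825 x 0.02290 = 0.004179 mol.
Base is in excess by 0.004179 - 0.002718 = 0.001462 mol in a total volume of 0.04503 L.
[OH^-] = 0.001462/0.04503 = 0.03246 M, so pOH = 1.49 and pH = 14.00 - 1.49 = 12.51.

12.51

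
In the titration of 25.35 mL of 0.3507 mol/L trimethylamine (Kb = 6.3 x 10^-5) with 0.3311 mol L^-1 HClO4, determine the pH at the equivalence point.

n((CH3)3N) = 0.3507 x 0.02535 = 0.008890 mol; V(HClO4) at equivalence = 0.008890/0.3311 = 0.02685 L.
At equivalence the base is fully converted to (CH3)3NH+; total volume = 0.05220 L, so [(CH3)3NH+] = 0.008890/0.05220 = 0.1703 M.
Ka((CH3)3NH+) = Kw/Kb = 1.0e-14 / 6.3 x 10^-5 = 1.59e-10.
[H^+] = sqrt(Ka x [(CH3)3NH+]) = sqrt(1.59e-10 x 0.1703) = 5.20e-6 M.
pH = -log(5.20e-6) = 5.28.

5.28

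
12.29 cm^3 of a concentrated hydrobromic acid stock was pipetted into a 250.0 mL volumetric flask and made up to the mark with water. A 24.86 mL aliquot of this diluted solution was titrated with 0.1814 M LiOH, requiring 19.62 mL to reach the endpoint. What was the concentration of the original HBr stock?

n(LiOH) = 0.1814 x 0.01962 = 0.003559 mol.
n(HBr) in the aliquot = 0.003559 mol.
[diluted HBr] = 0.003559 / 0.02486 = 0.1432 M.
Dilution factor = 250.0/12.29 = 20.34, so [stock] = 0.1432 x 20.34 = 2.91 M.

2.91 M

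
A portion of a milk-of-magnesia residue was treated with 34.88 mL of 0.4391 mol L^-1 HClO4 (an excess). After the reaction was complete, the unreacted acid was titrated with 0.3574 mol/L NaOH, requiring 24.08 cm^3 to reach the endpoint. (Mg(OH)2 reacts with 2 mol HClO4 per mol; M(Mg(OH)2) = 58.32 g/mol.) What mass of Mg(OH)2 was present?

0.196 g

Total n(HClO4) added = 0.4391 x 0.03488 = 0.01532 mol.
n(NaOH) used = 0.3574 x 0.02408 = 0.008606 mol, which equals the excess n(HClO4).
So n(HClO4) consumed by the sample = 0.01532 - 0.008606 = 0.006710 mol.
n(Mg(OH)2) = 0.006710 / 2 = 0.003355 mol.
mass = 0.003355 mol x 58.32 g/mol = 0.196 g.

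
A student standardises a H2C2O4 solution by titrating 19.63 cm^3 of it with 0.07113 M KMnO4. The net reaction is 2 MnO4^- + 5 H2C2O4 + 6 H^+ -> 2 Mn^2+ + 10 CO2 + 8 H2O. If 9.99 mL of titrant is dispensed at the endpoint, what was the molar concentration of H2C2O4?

0.0905 M

n(KMnO4) = 0.07113 x 0.009990 = 0.0007106 mol.
From the balanced equation, 2 mol KMnO4 reacts with 5 mol H2C2O4, so n(H2C2O4) = 0.0007106 x 5/2 = 0.001776 mol.
[H2C2O4] = 0.001776 / 0.01963 L = 0.0905 M.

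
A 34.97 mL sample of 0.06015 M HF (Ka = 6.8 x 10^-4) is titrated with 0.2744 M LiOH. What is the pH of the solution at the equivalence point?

n(HF) = 0.06015 x 0.03497 = 0.002103 mol; V(LiOH) at equivalence = 0.002103/0.2744 = 0.007666 L.
At equivalence all the acid is converted to F-; total volume = 0.03497 + 0.007666 = 0.04264 L, so [F-] = 0.002103/0.04264 = 0.04934 M.
Kb = Kw/Ka = 1.0e-14 / 6.8 x 10^-4 = 1.47e-11.
[OH^-] = sqrt(Kb x [F-]) = sqrt(1.47e-11 x 0.04934) = 8.52e-7 M.
pOH = 6.07, so pH = 14.00 - 6.07 = 7.93.

7.93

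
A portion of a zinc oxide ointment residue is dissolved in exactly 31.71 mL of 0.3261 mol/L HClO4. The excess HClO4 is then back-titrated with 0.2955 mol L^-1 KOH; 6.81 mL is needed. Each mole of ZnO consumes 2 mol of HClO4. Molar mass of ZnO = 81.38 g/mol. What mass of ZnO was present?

Total n(HClO4) added = 0.3261 x 0.03171 = 0.01034 mol.
n(KOH) used = 0.2955 x 0.006810 = 0.002012 mol, which equals the excess n(HClO4).
So n(HClO4) consumed by the sample = 0.01034 - 0.002012 = 0.008328 mol.
n(ZnO) = 0.008328 / 2 = 0.004164 mol.
mass = 0.004164 mol x 81.38 g/mol = 0.339 g.

0.339 g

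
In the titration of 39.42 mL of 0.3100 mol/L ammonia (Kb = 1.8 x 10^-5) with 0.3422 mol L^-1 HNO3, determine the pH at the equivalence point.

n(NH3) = 0.3100 x 0.03942 = 0.01222 mol; V(HNO3) at equivalence = 0.01222/0.3422 = 0.03571 L.
At equivalence the base is fully converted to NH4+; total volume = 0.07513 L, so [NH4+] = 0.01222/0.07513 = 0.1627 M.
Ka(NH4+) = Kw/Kb = 1.0e-14 / 1.8 x 10^-5 = 5.56e-10.
[H^+] = sqrt(Ka x [NH4+]) = sqrt(5.56e-10 x 0.1627) = 9.51e-6 M.
pH = -log(9.51e-6) = 5.02.

5.02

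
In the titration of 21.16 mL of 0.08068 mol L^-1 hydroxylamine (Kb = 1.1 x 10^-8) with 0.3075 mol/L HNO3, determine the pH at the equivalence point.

3.62

n(NH2OH) = 0.08068 x 0.02116 = 0.001707 mol; V(HNO3) at equivalence = 0.001707/0.3075 = 0.005552 L.
At equivalence the base is fully converted to NH3OH+; total volume = 0.02671 L, so [NH3OH+] = 0.001707/0.02671 = 0.06391 M.
Ka(NH3OH+) = Kw/Kb = 1.0e-14 / 1.1 x 10^-8 = 9.09e-7.
[H^+] = sqrt(Ka x [NH3OH+]) = sqrt(9.09e-7 x 0.06391) = 0.000241 M.
pH = -log(0.000241) = 3.62.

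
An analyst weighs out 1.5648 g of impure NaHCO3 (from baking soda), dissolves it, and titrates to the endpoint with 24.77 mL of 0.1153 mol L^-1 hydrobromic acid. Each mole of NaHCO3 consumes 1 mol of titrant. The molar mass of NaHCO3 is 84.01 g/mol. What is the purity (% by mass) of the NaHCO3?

n(HBr) = 0.1153 x 0.02477 = 0.002856 mol.
n(NaHCO3) = 0.002856 / 1 = 0.002856 mol.
mass of NaHCO3 = 0.002856 x 84.01 = 0.2399 g.
% purity = 0.2399 / 1.5648 x 100 = 15.3%.

15.3%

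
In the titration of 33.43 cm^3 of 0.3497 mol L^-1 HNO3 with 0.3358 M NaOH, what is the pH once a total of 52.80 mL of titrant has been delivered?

n(acid) = 0.3497 x 0.03343 = 0.01169 mol; n(NaOH) added = 0.3358 x 0.05280 = 0.01773 mol.
Base is in excess by 0.01773 - 0.01169 = 0.006040 mol in a total volume of 0.08623 L.
[OH^-] = 0.006040/0.08623 = 0.07004 M, so pOH = 1.15 and pH = 14.00 - 1.15 = 12.85.

12.85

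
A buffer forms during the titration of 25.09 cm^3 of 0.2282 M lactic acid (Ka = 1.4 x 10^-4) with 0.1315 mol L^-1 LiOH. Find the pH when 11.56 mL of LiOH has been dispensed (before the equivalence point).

Initial n(HC3H5O3) = 0.2282 x 0.02509 = 0.005726 mol.
n(LiOH) added = 0.1315 x 0.01156 = 0.001520 mol, converting that many moles of HC3H5O3 to C3H5O3-.
Remaining n(HC3H5O3) = 0.004205 mol; n(C3H5O3-) = 0.001520 mol.
By Henderson-Hasselbalch, pH = pKa + log([A^-]/[HA]) = 3.85 + log(0.001520/0.004205) = 3.85 + (-0.44) = 3.41.

3.41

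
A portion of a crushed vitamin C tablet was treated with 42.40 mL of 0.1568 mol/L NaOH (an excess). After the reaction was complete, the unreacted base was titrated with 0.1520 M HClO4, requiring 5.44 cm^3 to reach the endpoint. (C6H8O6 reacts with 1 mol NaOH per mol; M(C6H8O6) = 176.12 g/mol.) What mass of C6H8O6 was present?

Total n(NaOH) added = 0.1568 x 0.04240 = 0.006648 mol.
n(HClO4) used = 0.1520 x 0.005440 = 0.0008269 mol, which equals the excess n(NaOH).
So n(NaOH) consumed by the sample = 0.006648 - 0.0008269 = 0.005821 mol.
n(C6H8O6) = 0.005821 / 1 = 0.005821 mol.
mass = 0.005821 mol x 176.12 g/mol = 1.03 g.

1.03 g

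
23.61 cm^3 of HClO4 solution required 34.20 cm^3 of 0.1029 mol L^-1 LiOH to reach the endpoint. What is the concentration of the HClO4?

n(LiOH) delivered = 0.1029 x 0.03420 = 0.003519 mol.
For a 1:1 reaction, n(HClO4) = 0.003519 mol.
[HClO4] = 0.003519 mol / 0.02361 L = 0.149 M.

0.149 M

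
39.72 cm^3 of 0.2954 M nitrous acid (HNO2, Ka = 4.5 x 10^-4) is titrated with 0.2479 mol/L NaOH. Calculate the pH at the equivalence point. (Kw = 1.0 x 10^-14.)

8.24

n(HNO2) = 0.2954 x 0.03972 = 0.01173 mol; V(NaOH) at equivalence = 0.01173/0.2479 = 0.04733 L.
At equivalence all the acid is converted to NO2-; total volume = 0.03972 + 0.04733 = 0.08705 L, so [NO2-] = 0.01173/0.08705 = 0.1348 M.
Kb = Kw/Ka = 1.0e-14 / 4.5 x 10^-4 = 2.22e-11.
[OH^-] = sqrt(Kb x [NO2-]) = sqrt(2.22e-11 x 0.1348) = 1.73e-6 M.
pOH = 5.76, so pH = 14.00 - 5.76 = 8.24.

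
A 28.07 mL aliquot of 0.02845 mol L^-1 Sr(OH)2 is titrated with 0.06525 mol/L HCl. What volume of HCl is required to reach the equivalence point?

24.5 mL

n(Sr(OH)2) = 0.02845 mol/L x 0.02807 L = 0.0007986 mol.
The neutralisation is 1 Sr(OH)2 : 2 HCl, so n(HCl) = 0.0007986 x 2/1 = 0.001597 mol.
V(HCl) = 0.001597 / 0.06525 = 0.02448 L = 24.5 mL.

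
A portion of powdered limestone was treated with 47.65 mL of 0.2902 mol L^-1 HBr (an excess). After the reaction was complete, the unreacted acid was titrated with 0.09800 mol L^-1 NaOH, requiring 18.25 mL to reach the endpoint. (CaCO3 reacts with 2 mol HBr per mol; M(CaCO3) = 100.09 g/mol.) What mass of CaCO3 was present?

Total n(HBr) added = 0.2902 x 0.04765 = 0.01383 mol.
n(NaOH) used = 0.09800 x 0.01825 = 0.001788 mol, which equals the excess n(HBr).
So n(HBr) consumed by the sample = 0.01383 - 0.001788 = 0.01204 mol.
n(CaCO3) = 0.01204 / 2 = 0.006020 mol.
mass = 0.006020 mol x 100.09 g/mol = 0.603 g.

0.603 g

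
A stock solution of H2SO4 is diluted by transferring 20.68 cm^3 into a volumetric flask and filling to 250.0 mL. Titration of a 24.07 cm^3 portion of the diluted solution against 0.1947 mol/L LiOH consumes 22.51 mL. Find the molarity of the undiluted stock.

1.10 M

n(LiOH) = 0.1947 x 0.02251 = 0.004383 mol.
n(H2SO4) in the aliquot = 0.004383 x 1/2 = 0.002191 mol.
[diluted H2SO4] = 0.002191 / 0.02407 = 0.09104 M.
Dilution factor = 250.0/20.68 = 12.09, so [stock] = 0.09104 x 12.09 = 1.10 M.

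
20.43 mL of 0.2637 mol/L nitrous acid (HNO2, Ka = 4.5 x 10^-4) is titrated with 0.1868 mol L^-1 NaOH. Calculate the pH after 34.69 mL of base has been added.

n(acid) = 0.2637 x 0.02043 = 0.005387 mol; n(NaOH) added = 0.1868 x 0.03469 = 0.006480 mol.
Base is in excess by 0.006480 - 0.005387 = 0.001093 mol in a total volume of 0.05512 L.
[OH^-] = 0.001093/0.05512 = 0.01982 M, so pOH = 1.70 and pH = 14.00 - 1.70 = 12.30.

12.30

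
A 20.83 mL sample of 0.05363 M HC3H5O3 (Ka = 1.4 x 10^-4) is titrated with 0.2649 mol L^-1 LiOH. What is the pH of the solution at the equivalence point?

n(HC3H5O3) = 0.05363 x 0.02083 = 0.001117 mol; V(LiOH) at equivalence = 0.001117/0.2649 = 0.004217 L.
At equivalence all the acid is converted to C3H5O3-; total volume = 0.02083 + 0.004217 = 0.02505 L, so [C3H5O3-] = 0.001117/0.02505 = 0.04460 M.
Kb = Kw/Ka = 1.0e-14 / 1.4 x 10^-4 = 7.14e-11.
[OH^-] = sqrt(Kb x [C3H5O3-]) = sqrt(7.14e-11 x 0.04460) = 1.78e-6 M.
pOH = 5.75, so pH = 14.00 - 5.75 = 8.25.

8.25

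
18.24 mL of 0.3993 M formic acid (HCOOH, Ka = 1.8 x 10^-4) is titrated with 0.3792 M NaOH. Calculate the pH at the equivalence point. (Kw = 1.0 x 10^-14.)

n(HCOOH) = 0.3993 x 0.01824 = 0.007283 mol; V(NaOH) at equivalence = 0.007283/0.3792 = 0.01921 L.
At equivalence all the acid is converted to HCOO-; total volume = 0.01824 + 0.01921 = 0.03745 L, so [HCOO-] = 0.007283/0.03745 = 0.1945 M.
Kb = Kw/Ka = 1.0e-14 / 1.8 x 10^-4 = 5.56e-11.
[OH^-] = sqrt(Kb x [HCOO-]) = sqrt(5.56e-11 x 0.1945) = 3.29e-6 M.
pOH = 5.48, so pH = 14.00 - 5.48 = 8.52.

8.52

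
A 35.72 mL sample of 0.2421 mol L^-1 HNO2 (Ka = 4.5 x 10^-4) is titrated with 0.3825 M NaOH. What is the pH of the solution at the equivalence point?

n(HNO2) = 0.2421 x 0.03572 = 0.008648 mol; V(NaOH) at equivalence = 0.008648/0.3825 = 0.02261 L.
At equivalence all the acid is converted to NO2-; total volume = 0.03572 + 0.02261 = 0.05833 L, so [NO2-] = 0.008648/0.05833 = 0.1483 M.
Kb = Kw/Ka = 1.0e-14 / 4.5 x 10^-4 = 2.22e-11.
[OH^-] = sqrt(Kb x [NO2-]) = sqrt(2.22e-11 x 0.1483) = 1.82e-6 M.
pOH = 5.74, so pH = 14.00 - 5.74 = 8.26.

8.26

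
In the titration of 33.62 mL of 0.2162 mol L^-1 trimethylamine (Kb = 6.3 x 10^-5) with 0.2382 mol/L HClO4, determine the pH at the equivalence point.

5.37

n((CH3)3N) = 0.2162 x 0.03362 = 0.007269 mol; V(HClO4) at equivalence = 0.007269/0.2382 = 0.03051 L.
At equivalence the base is fully converted to (CH3)3NH+; total volume = 0.06413 L, so [(CH3)3NH+] = 0.007269/0.06413 = 0.1133 M.
Ka((CH3)3NH+) = Kw/Kb = 1.0e-14 / 6.3 x 10^-5 = 1.59e-10.
[H^+] = sqrt(Ka x [(CH3)3NH+]) = sqrt(1.59e-10 x 0.1133) = 4.24e-6 M.
pH = -log(4.24e-6) = 5.37.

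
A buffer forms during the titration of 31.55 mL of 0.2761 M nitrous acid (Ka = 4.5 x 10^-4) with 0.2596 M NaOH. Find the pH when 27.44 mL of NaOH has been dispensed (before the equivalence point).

Initial n(HNO2) = 0.2761 x 0.03155 = 0.008711 mol.
n(NaOH) added = 0.2596 x 0.02744 = 0.007123 mol, converting that many moles of HNO2 to NO2-.
Remaining n(HNO2) = 0.001588 mol; n(NO2-) = 0.007123 mol.
By Henderson-Hasselbalch, pH = pKa + log([A^-]/[HA]) = 3.35 + log(0.007123/0.001588) = 3.35 + (+0.65) = 4.00.

4.00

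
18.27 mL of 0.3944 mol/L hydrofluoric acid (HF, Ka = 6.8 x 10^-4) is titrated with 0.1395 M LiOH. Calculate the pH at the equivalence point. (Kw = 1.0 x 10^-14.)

8.09

n(HF) = 0.3944 x 0.01827 = 0.007206 mol; V(LiOH) at equivalence = 0.007206/0.1395 = 0.05165 L.
At equivalence all the acid is converted to F-; total volume = 0.01827 + 0.05165 = 0.06992 L, so [F-] = 0.007206/0.06992 = 0.1031 M.
Kb = Kw/Ka = 1.0e-14 / 6.8 x 10^-4 = 1.47e-11.
[OH^-] = sqrt(Kb x [F-]) = sqrt(1.47e-11 x 0.1031) = 1.23e-6 M.
pOH = 5.91, so pH = 14.00 - 5.91 = 8.09.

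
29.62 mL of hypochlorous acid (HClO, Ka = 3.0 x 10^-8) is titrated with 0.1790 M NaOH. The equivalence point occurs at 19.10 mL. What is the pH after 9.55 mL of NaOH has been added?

7.52

9.55 mL is exactly half the equivalence volume (19.10/2), i.e. the half-equivalence point.
There, n(HA) = n(A^-), so pH = pKa = -log(3.0 x 10^-8) = 7.52.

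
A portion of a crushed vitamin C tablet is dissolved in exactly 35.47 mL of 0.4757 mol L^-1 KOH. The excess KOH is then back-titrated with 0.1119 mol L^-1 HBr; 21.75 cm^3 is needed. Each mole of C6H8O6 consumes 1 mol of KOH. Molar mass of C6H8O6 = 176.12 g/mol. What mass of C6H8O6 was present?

Total n(KOH) added = 0.4757 x 0.03547 = 0.01687 mol.
n(HBr) used = 0.1119 x 0.02175 = 0.002434 mol, which equals the excess n(KOH).
So n(KOH) consumed by the sample = 0.01687 - 0.002434 = 0.01444 mol.
n(C6H8O6) = 0.01444 / 1 = 0.01444 mol.
mass = 0.01444 mol x 176.12 g/mol = 2.54 g.

2.54 g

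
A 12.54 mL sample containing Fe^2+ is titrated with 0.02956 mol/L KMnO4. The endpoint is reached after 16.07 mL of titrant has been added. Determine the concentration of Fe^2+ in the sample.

n(KMnO4) = 0.02956 x 0.01607 = 0.0004750 mol.
From the balanced equation, 1 mol KMnO4 reacts with 5 mol Fe^2+, so n(Fe^2+) = 0.0004750 x 5/1 = 0.002375 mol.
[Fe^2+] = 0.002375 / 0.01254 L = 0.189 M.

0.189 M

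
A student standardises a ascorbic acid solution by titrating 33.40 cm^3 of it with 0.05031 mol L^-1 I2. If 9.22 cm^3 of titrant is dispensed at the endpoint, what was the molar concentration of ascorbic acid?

n(I2) = 0.05031 x 0.009220 = 0.0004639 mol.
From the balanced equation, 1 mol I2 reacts with 1 mol ascorbic acid, so n(ascorbic acid) = 0.0004639 x 1/1 = 0.0004639 mol.
[ascorbic acid] = 0.0004639 / 0.03340 L = 0.0139 M.

0.0139 M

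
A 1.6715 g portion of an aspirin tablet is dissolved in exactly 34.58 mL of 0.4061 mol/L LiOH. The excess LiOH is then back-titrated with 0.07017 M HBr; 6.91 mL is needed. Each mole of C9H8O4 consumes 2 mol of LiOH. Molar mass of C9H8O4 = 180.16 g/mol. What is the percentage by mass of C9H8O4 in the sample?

Total n(LiOH) added = 0.4061 x 0.03458 = 0.01404 mol.
n(HBr) used = 0.07017 x 0.006910 = 0.0004849 mol, which equals the excess n(LiOH).
So n(LiOH) consumed by the sample = 0.01404 - 0.0004849 = 0.01356 mol.
n(C9H8O4) = 0.01356 / 2 = 0.006779 mol.
mass C9H8O4 = 0.006779 x 180.16 = 1.221 g, so %C9H8O4 = 1.221/1.6715 x 100 = 73.1%.

73.1%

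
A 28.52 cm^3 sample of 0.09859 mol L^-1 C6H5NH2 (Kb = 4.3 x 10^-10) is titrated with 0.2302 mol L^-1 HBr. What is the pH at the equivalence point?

n(C6H5NH2) = 0.09859 x 0.02852 = 0.002812 mol; V(HBr) at equivalence = 0.002812/0.2302 = 0.01221 L.
At equivalence the base is fully converted to C6H5NH3+; total volume = 0.04073 L, so [C6H5NH3+] = 0.002812/0.04073 = 0.06903 M.
Ka(C6H5NH3+) = Kw/Kb = 1.0e-14 / 4.3 x 10^-10 = 2.33e-5.
[H^+] = sqrt(Ka x [C6H5NH3+]) = sqrt(2.33e-5 x 0.06903) = 0.00127 M.
pH = -log(0.00127) = 2.90.

2.90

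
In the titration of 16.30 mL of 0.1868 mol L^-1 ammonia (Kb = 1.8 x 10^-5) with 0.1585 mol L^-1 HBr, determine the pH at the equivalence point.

5.16

n(NH3) = 0.1868 x 0.01630 = 0.003045 mol; V(HBr) at equivalence = 0.003045/0.1585 = 0.01921 L.
At equivalence the base is fully converted to NH4+; total volume = 0.03551 L, so [NH4+] = 0.003045/0.03551 = 0.08575 M.
Ka(NH4+) = Kw/Kb = 1.0e-14 / 1.8 x 10^-5 = 5.56e-10.
[H^+] = sqrt(Ka x [NH4+]) = sqrt(5.56e-10 x 0.08575) = 6.90e-6 M.
pH = -log(6.90e-6) = 5.16.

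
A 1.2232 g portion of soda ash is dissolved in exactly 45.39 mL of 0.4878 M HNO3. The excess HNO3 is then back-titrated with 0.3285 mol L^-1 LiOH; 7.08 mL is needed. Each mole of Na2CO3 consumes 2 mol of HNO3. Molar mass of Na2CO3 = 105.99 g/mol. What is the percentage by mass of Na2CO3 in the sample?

Total n(HNO3) added = 0.4878 x 0.04539 = 0.02214 mol.
n(LiOH) used = 0.3285 x 0.007080 = 0.002326 mol, which equals the excess n(HNO3).
So n(HNO3) consumed by the sample = 0.02214 - 0.002326 = 0.01982 mol.
n(Na2CO3) = 0.01982 / 2 = 0.009908 mol.
mass Na2CO3 = 0.009908 x 105.99 = 1.050 g, so %Na2CO3 = 1.050/1.2232 x 100 = 85.9%.

85.9%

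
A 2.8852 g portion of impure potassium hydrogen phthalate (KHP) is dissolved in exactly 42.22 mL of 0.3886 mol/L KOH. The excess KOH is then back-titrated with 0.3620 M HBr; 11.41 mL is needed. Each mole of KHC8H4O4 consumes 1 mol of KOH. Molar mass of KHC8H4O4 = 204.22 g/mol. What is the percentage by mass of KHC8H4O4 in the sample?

Total n(KOH) added = 0.3886 x 0.04222 = 0.01641 mol.
n(HBr) used = 0.3620 x 0.01141 = 0.004130 mol, which equals the excess n(KOH).
So n(KOH) consumed by the sample = 0.01641 - 0.004130 = 0.01228 mol.
n(KHC8H4O4) = 0.01228 / 1 = 0.01228 mol.
mass KHC8H4O4 = 0.01228 x 204.22 = 2.507 g, so %KHC8H4O4 = 2.507/2.8852 x 100 = 86.9%.

86.9%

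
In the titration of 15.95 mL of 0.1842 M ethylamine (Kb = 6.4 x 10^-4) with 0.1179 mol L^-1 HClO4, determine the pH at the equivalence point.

n(C2H5NH2) = 0.1842 x 0.01595 = 0.002938 mol; V(HClO4) at equivalence = 0.002938/0.1179 = 0.02492 L.
At equivalence the base is fully converted to C2H5NH3+; total volume = 0.04087 L, so [C2H5NH3+] = 0.002938/0.04087 = 0.07189 M.
Ka(C2H5NH3+) = Kw/Kb = 1.0e-14 / 6.4 x 10^-4 = 1.56e-11.
[H^+] = sqrt(Ka x [C2H5NH3+]) = sqrt(1.56e-11 x 0.07189) = 1.06e-6 M.
pH = -log(1.06e-6) = 5.97.

5.97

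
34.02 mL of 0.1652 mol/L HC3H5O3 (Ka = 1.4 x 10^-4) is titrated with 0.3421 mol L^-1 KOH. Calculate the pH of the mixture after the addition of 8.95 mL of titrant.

3.93

Initial n(HC3H5O3) = 0.1652 x 0.03402 = 0.005620 mol.
n(KOH) added = 0.3421 x 0.008950 = 0.003062 mol, converting that many moles of HC3H5O3 to C3H5O3-.
Remaining n(HC3H5O3) = 0.002558 mol; n(C3H5O3-) = 0.003062 mol.
By Henderson-Hasselbalch, pH = pKa + log([A^-]/[HA]) = 3.85 + log(0.003062/0.002558) = 3.85 + (+0.08) = 3.93.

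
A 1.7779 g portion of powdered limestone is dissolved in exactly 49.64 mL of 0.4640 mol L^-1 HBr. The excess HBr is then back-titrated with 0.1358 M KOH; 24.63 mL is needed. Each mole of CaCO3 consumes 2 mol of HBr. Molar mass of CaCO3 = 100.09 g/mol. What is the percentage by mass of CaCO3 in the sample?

55.4%

Total n(HBr) added = 0.4640 x 0.04964 = 0.02303 mol.
n(KOH) used = 0.1358 x 0.02463 = 0.003345 mol, which equals the excess n(HBr).
So n(HBr) consumed by the sample = 0.02303 - 0.003345 = 0.01969 mol.
n(CaCO3) = 0.01969 / 2 = 0.009844 mol.
mass CaCO3 = 0.009844 x 100.09 = 0.9853 g, so %CaCO3 = 0.9853/1.7779 x 100 = 55.4%.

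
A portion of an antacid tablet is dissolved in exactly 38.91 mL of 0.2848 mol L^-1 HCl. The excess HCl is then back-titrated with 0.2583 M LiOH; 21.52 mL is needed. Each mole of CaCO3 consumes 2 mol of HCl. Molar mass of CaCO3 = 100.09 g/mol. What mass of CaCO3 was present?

0.276 g

Total n(HCl) added = 0.2848 x 0.03891 = 0.01108 mol.
n(LiOH) used = 0.2583 x 0.02152 = 0.005559 mol, which equals the excess n(HCl).
So n(HCl) consumed by the sample = 0.01108 - 0.005559 = 0.005523 mol.
n(CaCO3) = 0.005523 / 2 = 0.002761 mol.
mass = 0.002761 mol x 100.09 g/mol = 0.276 g.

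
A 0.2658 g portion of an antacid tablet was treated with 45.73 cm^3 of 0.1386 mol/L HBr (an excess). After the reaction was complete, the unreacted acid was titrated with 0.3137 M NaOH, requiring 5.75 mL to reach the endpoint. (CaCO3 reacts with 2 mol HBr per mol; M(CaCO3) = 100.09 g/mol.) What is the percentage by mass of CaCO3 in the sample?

Total n(HBr) added = 0.1386 x 0.04573 = 0.006338 mol.
n(NaOH) used = 0.3137 x 0.005750 = 0.001804 mol, which equals the excess n(HBr).
So n(HBr) consumed by the sample = 0.006338 - 0.001804 = 0.004534 mol.
n(CaCO3) = 0.004534 / 2 = 0.002267 mol.
mass CaCO3 = 0.002267 x 100.09 = 0.2269 g, so %CaCO3 = 0.2269/0.2658 x 100 = 85.4%.

85.4%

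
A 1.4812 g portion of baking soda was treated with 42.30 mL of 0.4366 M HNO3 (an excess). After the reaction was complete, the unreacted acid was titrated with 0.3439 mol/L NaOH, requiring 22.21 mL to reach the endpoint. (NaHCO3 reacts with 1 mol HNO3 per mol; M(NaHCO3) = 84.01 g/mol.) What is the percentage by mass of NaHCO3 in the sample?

Total n(HNO3) added = 0.4366 x 0.04230 = 0.01847 mol.
n(NaOH) used = 0.3439 x 0.02221 = 0.007638 mol, which equals the excess n(HNO3).
So n(HNO3) consumed by the sample = 0.01847 - 0.007638 = 0.01083 mol.
n(NaHCO3) = 0.01083 / 1 = 0.01083 mol.
mass NaHCO3 = 0.01083 x 84.01 = 0.9098 g, so %NaHCO3 = 0.9098/1.4812 x 100 = 61.4%.

61.4%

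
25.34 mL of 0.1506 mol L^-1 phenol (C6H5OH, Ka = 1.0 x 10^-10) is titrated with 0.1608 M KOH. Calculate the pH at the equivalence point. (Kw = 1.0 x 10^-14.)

n(C6H5OH) = 0.1506 x 0.02534 = 0.003816 mol; V(KOH) at equivalence = 0.003816/0.1608 = 0.02373 L.
At equivalence all the acid is converted to C6H5O-; total volume = 0.02534 + 0.02373 = 0.04907 L, so [C6H5O-] = 0.003816/0.04907 = 0.07777 M.
Kb = Kw/Ka = 1.0e-14 / 1.0 x 10^-10 = 0.000100.
[OH^-] = sqrt(Kb x [C6H5O-]) = sqrt(0.000100 x 0.07777) = 0.00279 M.
pOH = 2.55, so pH = 14.00 - 2.55 = 11.45.

11.45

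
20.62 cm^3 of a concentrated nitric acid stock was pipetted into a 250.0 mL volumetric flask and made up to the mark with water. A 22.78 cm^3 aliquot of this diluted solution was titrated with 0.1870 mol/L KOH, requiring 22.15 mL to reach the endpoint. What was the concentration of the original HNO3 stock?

2.20 M

n(KOH) = 0.1870 x 0.02215 = 0.004142 mol.
n(HNO3) in the aliquot = 0.004142 mol.
[diluted HNO3] = 0.004142 / 0.02278 = 0.1818 M.
Dilution factor = 250.0/20.62 = 12.12, so [stock] = 0.1818 x 12.12 = 2.20 M.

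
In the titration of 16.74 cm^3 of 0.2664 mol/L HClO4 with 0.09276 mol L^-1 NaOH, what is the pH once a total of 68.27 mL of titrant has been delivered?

n(acid) = 0.2664 x 0.01674 = 0.004460 mol; n(NaOH) added = 0.09276 x 0.06827 = 0.006333 mol.
Base is in excess by 0.006333 - 0.004460 = 0.001873 mol in a total volume of 0.08501 L.
[OH^-] = 0.001873/0.08501 = 0.02203 M, so pOH = 1.66 and pH = 14.00 - 1.66 = 12.34.

12.34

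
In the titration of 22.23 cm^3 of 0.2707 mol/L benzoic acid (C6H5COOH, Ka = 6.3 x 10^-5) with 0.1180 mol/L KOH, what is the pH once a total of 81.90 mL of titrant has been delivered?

12.54

n(acid) = 0.2707 x 0.02223 = 0.006018 mol; n(KOH) added = 0.1180 x 0.08190 = 0.009664 mol.
Base is in excess by 0.009664 - 0.006018 = 0.003647 mol in a total volume of 0.1041 L.
[OH^-] = 0.003647/0.1041 = 0.03502 M, so pOH = 1.46 and pH = 14.00 - 1.46 = 12.54.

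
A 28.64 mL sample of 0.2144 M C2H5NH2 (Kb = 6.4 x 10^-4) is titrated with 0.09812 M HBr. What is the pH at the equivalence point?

5.99

n(C2H5NH2) = 0.2144 x 0.02864 = 0.006140 mol; V(HBr) at equivalence = 0.006140/0.09812 = 0.06258 L.
At equivalence the base is fully converted to C2H5NH3+; total volume = 0.09122 L, so [C2H5NH3+] = 0.006140/0.09122 = 0.06731 M.
Ka(C2H5NH3+) = Kw/Kb = 1.0e-14 / 6.4 x 10^-4 = 1.56e-11.
[H^+] = sqrt(Ka x [C2H5NH3+]) = sqrt(1.56e-11 x 0.06731) = 1.03e-6 M.
pH = -log(1.03e-6) = 5.99.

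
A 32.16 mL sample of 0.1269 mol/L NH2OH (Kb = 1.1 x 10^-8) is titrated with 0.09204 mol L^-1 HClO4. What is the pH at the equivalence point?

3.66

n(NH2OH) = 0.1269 x 0.03216 = 0.004081 mol; V(HClO4) at equivalence = 0.004081/0.09204 = 0.04434 L.
At equivalence the base is fully converted to NH3OH+; total volume = 0.07650 L, so [NH3OH+] = 0.004081/0.07650 = 0.05335 M.
Ka(NH3OH+) = Kw/Kb = 1.0e-14 / 1.1 x 10^-8 = 9.09e-7.
[H^+] = sqrt(Ka x [NH3OH+]) = sqrt(9.09e-7 x 0.05335) = 0.000220 M.
pH = -log(0.000220) = 3.66.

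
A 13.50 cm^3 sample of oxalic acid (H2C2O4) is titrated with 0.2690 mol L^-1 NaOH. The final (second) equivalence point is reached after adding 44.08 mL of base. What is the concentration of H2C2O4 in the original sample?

0.439 M

n(NaOH) = 0.2690 x 0.04408 = 0.01186 mol.
At the final (second) equivalence point, 2 mol OH^- react per mol H2C2O4, so n(H2C2O4) = 0.01186 / 2 = 0.005929 mol.
[H2C2O4] = 0.005929 / 0.01350 L = 0.439 M.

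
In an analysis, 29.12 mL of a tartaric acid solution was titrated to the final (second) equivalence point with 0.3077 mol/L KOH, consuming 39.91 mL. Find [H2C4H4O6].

n(KOH) = 0.3077 x 0.03991 = 0.01228 mol.
At the final (second) equivalence point, 2 mol OH^- react per mol H2C4H4O6, so n(H2C4H4O6) = 0.01228 / 2 = 0.006140 mol.
[H2C4H4O6] = 0.006140 / 0.02912 L = 0.211 M.

0.211 M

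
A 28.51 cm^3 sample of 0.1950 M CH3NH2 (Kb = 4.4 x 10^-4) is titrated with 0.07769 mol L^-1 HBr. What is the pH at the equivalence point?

5.95

n(CH3NH2) = 0.1950 x 0.02851 = 0.005559 mol; V(HBr) at equivalence = 0.005559/0.07769 = 0.07156 L.
At equivalence the base is fully converted to CH3NH3+; total volume = 0.1001 L, so [CH3NH3+] = 0.005559/0.1001 = 0.05556 M.
Ka(CH3NH3+) = Kw/Kb = 1.0e-14 / 4.4 x 10^-4 = 2.27e-11.
[H^+] = sqrt(Ka x [CH3NH3+]) = sqrt(2.27e-11 x 0.05556) = 1.12e-6 M.
pH = -log(1.12e-6) = 5.95.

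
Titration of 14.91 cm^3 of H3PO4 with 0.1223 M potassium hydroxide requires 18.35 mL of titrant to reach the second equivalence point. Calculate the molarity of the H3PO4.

n(KOH) = 0.1223 x 0.01835 = 0.002244 mol.
At the second equivalence point, 2 mol OH^- react per mol H3PO4, so n(H3PO4) = 0.002244 / 2 = 0.001122 mol.
[H3PO4] = 0.001122 / 0.01491 L = 0.0753 M.

0.0753 M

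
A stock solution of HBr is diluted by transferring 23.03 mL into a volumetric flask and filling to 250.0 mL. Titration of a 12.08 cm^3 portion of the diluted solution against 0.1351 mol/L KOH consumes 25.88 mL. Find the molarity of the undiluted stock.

n(KOH) = 0.1351 x 0.02588 = 0.003496 mol.
n(HBr) in the aliquot = 0.003496 mol.
[diluted HBr] = 0.003496 / 0.01208 = 0.2894 M.
Dilution factor = 250.0/23.03 = 10.86, so [stock] = 0.2894 x 10.86 = 3.14 M.

3.14 M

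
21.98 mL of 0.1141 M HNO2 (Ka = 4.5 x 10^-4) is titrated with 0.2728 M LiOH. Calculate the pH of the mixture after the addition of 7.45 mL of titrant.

3.98

Initial n(HNO2) = 0.1141 x 0.02198 = 0.002508 mol.
n(LiOH) added = 0.2728 x 0.007450 = 0.002032 mol, converting that many moles of HNO2 to NO2-.
Remaining n(HNO2) = 0.0004756 mol; n(NO2-) = 0.002032 mol.
By Henderson-Hasselbalch, pH = pKa + log([A^-]/[HA]) = 3.35 + log(0.002032/0.0004756) = 3.35 + (+0.63) = 3.98.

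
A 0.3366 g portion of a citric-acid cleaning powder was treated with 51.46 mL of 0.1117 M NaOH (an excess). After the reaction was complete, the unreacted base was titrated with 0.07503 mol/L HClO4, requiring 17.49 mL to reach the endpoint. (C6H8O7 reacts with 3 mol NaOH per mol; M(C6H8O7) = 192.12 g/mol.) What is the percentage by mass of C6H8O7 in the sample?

Total n(NaOH) added = 0.1117 x 0.05146 = 0.005748 mol.
n(HClO4) used = 0.07503 x 0.01749 = 0.001312 mol, which equals the excess n(NaOH).
So n(NaOH) consumed by the sample = 0.005748 - 0.001312 = 0.004436 mol.
n(C6H8O7) = 0.004436 / 3 = 0.001479 mol.
mass C6H8O7 = 0.001479 x 192.12 = 0.2841 g, so %C6H8O7 = 0.2841/0.3366 x 100 = 84.4%.

84.4%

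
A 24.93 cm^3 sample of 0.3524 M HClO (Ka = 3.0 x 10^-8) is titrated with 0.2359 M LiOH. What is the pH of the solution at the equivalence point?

n(HClO) = 0.3524 x 0.02493 = 0.008785 mol; V(LiOH) at equivalence = 0.008785/0.2359 = 0.03724 L.
At equivalence all the acid is converted to ClO-; total volume = 0.02493 + 0.03724 = 0.06217 L, so [ClO-] = 0.008785/0.06217 = 0.1413 M.
Kb = Kw/Ka = 1.0e-14 / 3.0 x 10^-8 = 3.33e-7.
[OH^-] = sqrt(Kb x [ClO-]) = sqrt(3.33e-7 x 0.1413) = 0.000217 M.
pOH = 3.66, so pH = 14.00 - 3.66 = 10.34.

10.34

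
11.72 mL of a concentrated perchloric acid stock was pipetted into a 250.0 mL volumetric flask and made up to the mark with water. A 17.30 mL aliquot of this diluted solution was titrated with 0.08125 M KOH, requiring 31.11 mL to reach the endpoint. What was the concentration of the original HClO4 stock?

n(KOH) = 0.08125 x 0.03111 = 0.002528 mol.
n(HClO4) in the aliquot = 0.002528 mol.
[diluted HClO4] = 0.002528 / 0.01730 = 0.1461 M.
Dilution factor = 250.0/11.72 = 21.33, so [stock] = 0.1461 x 21.33 = 3.12 M.

3.12 M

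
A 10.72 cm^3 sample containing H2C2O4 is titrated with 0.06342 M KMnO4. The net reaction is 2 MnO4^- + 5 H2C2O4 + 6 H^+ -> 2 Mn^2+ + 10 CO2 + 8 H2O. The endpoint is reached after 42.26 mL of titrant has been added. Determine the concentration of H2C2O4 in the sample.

0.625 M

n(KMnO4) = 0.06342 x 0.04226 = 0.002680 mol.
From the balanced equation, 2 mol KMnO4 reacts with 5 mol H2C2O4, so n(H2C2O4) = 0.002680 x 5/2 = 0.006700 mol.
[H2C2O4] = 0.006700 / 0.01072 L = 0.625 M.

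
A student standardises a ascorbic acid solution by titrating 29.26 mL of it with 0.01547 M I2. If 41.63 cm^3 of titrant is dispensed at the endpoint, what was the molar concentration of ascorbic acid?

0.0220 M

n(I2) = 0.01547 x 0.04163 = 0.0006440 mol.
From the balanced equation, 1 mol I2 reacts with 1 mol ascorbic acid, so n(ascorbic acid) = 0.0006440 x 1/1 = 0.0006440 mol.
[ascorbic acid] = 0.0006440 / 0.02926 L = 0.0220 M.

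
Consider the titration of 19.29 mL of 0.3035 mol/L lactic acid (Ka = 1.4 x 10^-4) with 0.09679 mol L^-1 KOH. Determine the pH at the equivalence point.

n(HC3H5O3) = 0.3035 x 0.01929 = 0.005855 mol; V(KOH) at equivalence = 0.005855/0.09679 = 0.06049 L.
At equivalence all the acid is converted to C3H5O3-; total volume = 0.01929 + 0.06049 = 0.07978 L, so [C3H5O3-] = 0.005855/0.07978 = 0.07339 M.
Kb = Kw/Ka = 1.0e-14 / 1.4 x 10^-4 = 7.14e-11.
[OH^-] = sqrt(Kb x [C3H5O3-]) = sqrt(7.14e-11 x 0.07339) = 2.29e-6 M.
pOH = 5.64, so pH = 14.00 - 5.64 = 8.36.

8.36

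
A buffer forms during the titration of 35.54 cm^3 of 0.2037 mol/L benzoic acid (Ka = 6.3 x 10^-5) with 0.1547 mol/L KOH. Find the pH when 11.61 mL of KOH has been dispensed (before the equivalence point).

3.72

Initial n(C6H5COOH) = 0.2037 x 0.03554 = 0.007239 mol.
n(KOH) added = 0.1547 x 0.01161 = 0.001796 mol, converting that many moles of C6H5COOH to C6H5COO-.
Remaining n(C6H5COOH) = 0.005443 mol; n(C6H5COO-) = 0.001796 mol.
By Henderson-Hasselbalch, pH = pKa + log([A^-]/[HA]) = 4.20 + log(0.001796/0.005443) = 4.20 + (-0.48) = 3.72.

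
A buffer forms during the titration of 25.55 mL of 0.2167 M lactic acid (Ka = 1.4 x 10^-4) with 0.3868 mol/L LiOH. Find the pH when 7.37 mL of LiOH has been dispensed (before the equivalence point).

3.88

Initial n(HC3H5O3) = 0.2167 x 0.02555 = 0.005537 mol.
n(LiOH) added = 0.3868 x 0.007370 = 0.002851 mol, converting that many moles of HC3H5O3 to C3H5O3-.
Remaining n(HC3H5O3) = 0.002686 mol; n(C3H5O3-) = 0.002851 mol.
By Henderson-Hasselbalch, pH = pKa + log([A^-]/[HA]) = 3.85 + log(0.002851/0.002686) = 3.85 + (+0.03) = 3.88.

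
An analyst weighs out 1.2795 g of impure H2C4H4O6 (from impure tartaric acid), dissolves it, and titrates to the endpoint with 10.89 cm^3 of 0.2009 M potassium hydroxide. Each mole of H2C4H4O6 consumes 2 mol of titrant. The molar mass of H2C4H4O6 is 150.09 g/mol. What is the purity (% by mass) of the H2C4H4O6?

n(KOH) = 0.2009 x 0.01089 = 0.002188 mol.
n(H2C4H4O6) = 0.002188 / 2 = 0.001094 mol.
mass of H2C4H4O6 = 0.001094 x 150.09 = 0.1642 g.
% purity = 0.1642 / 1.2795 x 100 = 12.8%.

12.8%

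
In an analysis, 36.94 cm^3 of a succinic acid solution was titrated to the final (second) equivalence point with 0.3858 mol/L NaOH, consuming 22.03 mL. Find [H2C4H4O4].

0.115 M

n(NaOH) = 0.3858 x 0.02203 = 0.008499 mol.
At the final (second) equivalence point, 2 mol OH^- react per mol H2C4H4O4, so n(H2C4H4O4) = 0.008499 / 2 = 0.004250 mol.
[H2C4H4O4] = 0.004250 / 0.03694 L = 0.115 M.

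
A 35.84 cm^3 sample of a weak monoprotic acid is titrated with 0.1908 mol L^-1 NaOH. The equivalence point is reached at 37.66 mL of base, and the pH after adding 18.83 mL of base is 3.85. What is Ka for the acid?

1.4 x 10^-4

18.83 mL is half of the equivalence volume, so this is the half-equivalence point where [HA] = [A^-].
At half-equivalence pH = pKa, so pKa = 3.85.
Ka = 10^(-3.85) = 1.4 x 10^-4.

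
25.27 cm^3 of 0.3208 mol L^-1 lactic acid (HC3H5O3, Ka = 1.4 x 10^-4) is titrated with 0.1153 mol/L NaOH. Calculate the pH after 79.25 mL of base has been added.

n(acid) = 0.3208 x 0.02527 = 0.008107 mol; n(NaOH) added = 0.1153 x 0.07925 = 0.009138 mol.
Base is in excess by 0.009138 - 0.008107 = 0.001031 mol in a total volume of 0.1045 L.
[OH^-] = 0.001031/0.1045 = 0.009863 M, so pOH = 2.01 and pH = 14.00 - 2.01 = 11.99.

11.99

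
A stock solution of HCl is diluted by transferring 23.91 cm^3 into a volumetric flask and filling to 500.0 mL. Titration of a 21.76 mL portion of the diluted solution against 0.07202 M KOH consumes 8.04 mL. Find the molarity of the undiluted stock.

0.556 M

n(KOH) = 0.07202 x 0.008040 = 0.0005790 mol.
n(HCl) in the aliquot = 0.0005790 mol.
[diluted HCl] = 0.0005790 / 0.02176 = 0.02661 M.
Dilution factor = 500.0/23.91 = 20.91, so [stock] = 0.02661 x 20.91 = 0.556 M.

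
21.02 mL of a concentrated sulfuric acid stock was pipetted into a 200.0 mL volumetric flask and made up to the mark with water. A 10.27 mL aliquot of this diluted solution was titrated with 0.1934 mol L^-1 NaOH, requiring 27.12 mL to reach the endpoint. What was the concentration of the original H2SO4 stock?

n(NaOH) = 0.1934 x 0.02712 = 0.005245 mol.
n(H2SO4) in the aliquot = 0.005245 x 1/2 = 0.002623 mol.
[diluted H2SO4] = 0.002623 / 0.01027 = 0.2554 M.
Dilution factor = 200.0/21.02 = 9.515, so [stock] = 0.2554 x 9.515 = 2.43 M.

2.43 M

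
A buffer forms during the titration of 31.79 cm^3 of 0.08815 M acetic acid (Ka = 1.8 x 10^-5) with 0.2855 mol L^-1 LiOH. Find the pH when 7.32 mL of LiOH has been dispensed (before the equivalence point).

Initial n(CH3COOH) = 0.08815 x 0.03179 = 0.002802 mol.
n(LiOH) added = 0.2855 x 0.007320 = 0.002090 mol, converting that many moles of CH3COOH to CH3COO-.
Remaining n(CH3COOH) = 0.0007124 mol; n(CH3COO-) = 0.002090 mol.
By Henderson-Hasselbalch, pH = pKa + log([A^-]/[HA]) = 4.74 + log(0.002090/0.0007124) = 4.74 + (+0.47) = 5.21.

5.21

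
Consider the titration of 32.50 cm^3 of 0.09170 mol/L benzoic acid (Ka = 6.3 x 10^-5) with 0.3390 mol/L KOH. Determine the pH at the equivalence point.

n(C6H5COOH) = 0.09170 x 0.03250 = 0.002980 mol; V(KOH) at equivalence = 0.002980/0.3390 = 0.008791 L.
At equivalence all the acid is converted to C6H5COO-; total volume = 0.03250 + 0.008791 = 0.04129 L, so [C6H5COO-] = 0.002980/0.04129 = 0.07218 M.
Kb = Kw/Ka = 1.0e-14 / 6.3 x 10^-5 = 1.59e-10.
[OH^-] = sqrt(Kb x [C6H5COO-]) = sqrt(1.59e-10 x 0.07218) = 3.38e-6 M.
pOH = 5.47, so pH = 14.00 - 5.47 = 8.53.

8.53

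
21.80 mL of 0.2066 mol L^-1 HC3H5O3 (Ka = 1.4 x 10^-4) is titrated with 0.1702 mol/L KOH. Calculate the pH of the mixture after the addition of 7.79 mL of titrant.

3.47

Initial n(HC3H5O3) = 0.2066 x 0.02180 = 0.004504 mol.
n(KOH) added = 0.1702 x 0.007790 = 0.001326 mol, converting that many moles of HC3H5O3 to C3H5O3-.
Remaining n(HC3H5O3) = 0.003178 mol; n(C3H5O3-) = 0.001326 mol.
By Henderson-Hasselbalch, pH = pKa + log([A^-]/[HA]) = 3.85 + log(0.001326/0.003178) = 3.85 + (-0.38) = 3.47.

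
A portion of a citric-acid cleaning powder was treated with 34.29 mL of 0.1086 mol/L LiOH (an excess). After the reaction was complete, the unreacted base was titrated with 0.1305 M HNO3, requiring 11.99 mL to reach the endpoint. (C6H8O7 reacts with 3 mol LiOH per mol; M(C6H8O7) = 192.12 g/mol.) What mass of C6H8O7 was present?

Total n(LiOH) added = 0.1086 x 0.03429 = 0.003724 mol.
n(HNO3) used = 0.1305 x 0.01199 = 0.001565 mol, which equals the excess n(LiOH).
So n(LiOH) consumed by the sample = 0.003724 - 0.001565 = 0.002159 mol.
n(C6H8O7) = 0.002159 / 3 = 0.0007197 mol.
mass = 0.0007197 mol x 192.12 g/mol = 0.138 g.

0.138 g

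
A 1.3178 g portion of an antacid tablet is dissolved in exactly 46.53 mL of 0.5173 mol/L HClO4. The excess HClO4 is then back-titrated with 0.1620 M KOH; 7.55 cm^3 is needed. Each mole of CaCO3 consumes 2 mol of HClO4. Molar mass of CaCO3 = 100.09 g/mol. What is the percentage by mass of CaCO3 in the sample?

86.8%

Total n(HClO4) added = 0.5173 x 0.04653 = 0.02407 mol.
n(KOH) used = 0.1620 x 0.007550 = 0.001223 mol, which equals the excess n(HClO4).
So n(HClO4) consumed by the sample = 0.02407 - 0.001223 = 0.02285 mol.
n(CaCO3) = 0.02285 / 2 = 0.01142 mol.
mass CaCO3 = 0.01142 x 100.09 = 1.143 g, so %CaCO3 = 1.143/1.3178 x 100 = 86.8%.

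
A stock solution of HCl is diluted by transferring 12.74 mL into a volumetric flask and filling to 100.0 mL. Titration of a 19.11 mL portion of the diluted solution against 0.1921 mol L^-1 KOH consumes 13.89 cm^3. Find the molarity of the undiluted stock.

n(KOH) = 0.1921 x 0.01389 = 0.002668 mol.
n(HCl) in the aliquot = 0.002668 mol.
[diluted HCl] = 0.002668 / 0.01911 = 0.1396 M.
Dilution factor = 100.0/12.74 = 7.849, so [stock] = 0.1396 x 7.849 = 1.10 M.

1.10 M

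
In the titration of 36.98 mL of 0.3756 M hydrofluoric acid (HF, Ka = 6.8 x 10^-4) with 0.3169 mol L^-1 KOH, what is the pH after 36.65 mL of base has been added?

Initial n(HF) = 0.3756 x 0.03698 = 0.01389 mol.
n(KOH) added = 0.3169 x 0.03665 = 0.01161 mol, converting that many moles of HF to F-.
Remaining n(HF) = 0.002275 mol; n(F-) = 0.01161 mol.
By Henderson-Hasselbalch, pH = pKa + log([A^-]/[HA]) = 3.17 + log(0.01161/0.002275) = 3.17 + (+0.71) = 3.88.

3.88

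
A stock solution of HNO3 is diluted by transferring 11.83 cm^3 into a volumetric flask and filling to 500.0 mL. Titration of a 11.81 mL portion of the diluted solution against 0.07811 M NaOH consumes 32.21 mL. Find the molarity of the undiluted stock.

9.00 M

n(NaOH) = 0.07811 x 0.03221 = 0.002516 mol.
n(HNO3) in the aliquot = 0.002516 mol.
[diluted HNO3] = 0.002516 / 0.01181 = 0.2130 M.
Dilution factor = 500.0/11.83 = 42.27, so [stock] = 0.2130 x 42.27 = 9.00 M.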